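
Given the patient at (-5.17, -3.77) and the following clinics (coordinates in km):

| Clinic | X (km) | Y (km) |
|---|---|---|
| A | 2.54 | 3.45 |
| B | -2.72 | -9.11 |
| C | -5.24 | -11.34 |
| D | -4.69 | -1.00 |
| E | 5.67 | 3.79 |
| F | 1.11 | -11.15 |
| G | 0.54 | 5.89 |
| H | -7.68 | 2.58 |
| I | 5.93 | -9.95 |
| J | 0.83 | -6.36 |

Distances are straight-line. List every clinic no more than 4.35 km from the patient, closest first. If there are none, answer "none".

D

Distances from (-5.17, -3.77):
A: √((7.71)² + (7.22)²) = √(59.4441 + 52.1284) = 10.56 km
B: √((2.45)² + (-5.34)²) = √(6.0025 + 28.5156) = 5.88 km
C: √((-0.07)² + (-7.57)²) = √(0.0049 + 57.3049) = 7.57 km
D: √((0.48)² + (2.77)²) = √(0.2304 + 7.6729) = 2.81 km
E: √((10.84)² + (7.56)²) = √(117.5056 + 57.1536) = 13.22 km
F: √((6.28)² + (-7.38)²) = √(39.4384 + 54.4644) = 9.69 km
G: √((5.71)² + (9.66)²) = √(32.6041 + 93.3156) = 11.22 km
H: √((-2.51)² + (6.35)²) = √(6.3001 + 40.3225) = 6.83 km
I: √((11.10)² + (-6.18)²) = √(123.2100 + 38.1924) = 12.70 km
J: √((6.00)² + (-2.59)²) = √(36.0000 + 6.7081) = 6.54 km
Threshold 4.35 km: D (2.81 km) is within range.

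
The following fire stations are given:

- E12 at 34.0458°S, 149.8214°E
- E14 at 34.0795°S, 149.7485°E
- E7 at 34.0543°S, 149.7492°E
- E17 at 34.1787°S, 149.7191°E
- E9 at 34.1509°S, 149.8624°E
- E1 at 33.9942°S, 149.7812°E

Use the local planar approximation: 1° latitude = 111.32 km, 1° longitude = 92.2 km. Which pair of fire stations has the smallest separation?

E14 and E7

Pairwise distances:
E12–E14: √((-0.0337·111.32)² + (-0.0729·92.2)²) = √(14.073632 + 45.176949) = 7.6974 km
E12–E7: √((-0.0085·111.32)² + (-0.0722·92.2)²) = √(0.895332 + 44.313519) = 6.7238 km
E12–E17: √((-0.1329·111.32)² + (-0.1023·92.2)²) = √(218.875100 + 88.963756) = 17.5453 km
E12–E9: √((-0.1051·111.32)² + (0.0410·92.2)²) = √(136.883729 + 14.289912) = 12.2953 km
E12–E1: √((0.0516·111.32)² + (-0.0402·92.2)²) = √(32.994823 + 13.737697) = 6.8361 km
E14–E7: √((0.0252·111.32)² + (0.0007·92.2)²) = √(7.869506 + 0.004165) = 2.8060 km
E14–E17: √((-0.0992·111.32)² + (-0.0294·92.2)²) = √(121.946612 + 7.347786) = 11.3708 km
E14–E9: √((-0.0714·111.32)² + (0.1139·92.2)²) = √(63.174646 + 110.283182) = 13.1703 km
E14–E1: √((0.0853·111.32)² + (0.0327·92.2)²) = √(90.166343 + 9.089863) = 9.9627 km
E7–E17: √((-0.1244·111.32)² + (-0.0301·92.2)²) = √(191.772865 + 7.701846) = 14.1236 km
E7–E9: √((-0.0966·111.32)² + (0.1132·92.2)²) = √(115.638020 + 108.931804) = 14.9857 km
E7–E1: √((0.0601·111.32)² + (0.0320·92.2)²) = √(44.760542 + 8.704860) = 7.3120 km
E17–E9: √((0.0278·111.32)² + (0.1433·92.2)²) = √(9.577143 + 174.563814) = 13.5699 km
E17–E1: √((0.1845·111.32)² + (0.0621·92.2)²) = √(421.831625 + 32.782724) = 21.3217 km
E9–E1: √((0.1567·111.32)² + (-0.0812·92.2)²) = √(304.287693 + 56.049778) = 18.9826 km
Closest pair: E14–E7 at 2.8060 km.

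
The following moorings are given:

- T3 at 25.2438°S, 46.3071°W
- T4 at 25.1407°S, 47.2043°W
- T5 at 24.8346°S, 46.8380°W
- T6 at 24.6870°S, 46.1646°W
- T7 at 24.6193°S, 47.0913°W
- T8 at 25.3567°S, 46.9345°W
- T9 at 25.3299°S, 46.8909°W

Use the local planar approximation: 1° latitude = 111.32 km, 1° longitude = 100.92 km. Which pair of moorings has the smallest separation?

Pairwise distances:
T3–T4: 91.2699 km
T3–T5: 70.3253 km
T3–T6: 63.6294 km
T3–T7: 105.3390 km
T3–T8: 64.5525 km
T3–T9: 59.6916 km
T4–T5: 50.2759 km
T4–T6: 116.4492 km
T4–T7: 59.1519 km
T4–T8: 36.3255 km
T4–T9: 37.9993 km
T5–T6: 69.9176 km
T5–T7: 35.0413 km
T5–T8: 58.9305 km
T5–T9: 55.3947 km
T6–T7: 93.8257 km
T6–T8: 107.6795 km
T6–T9: 102.4429 km
T7–T8: 83.5987 km
T7–T9: 81.6484 km
T8–T9: 5.3162 km
Closest pair: T8–T9 at 5.3162 km.

T8 and T9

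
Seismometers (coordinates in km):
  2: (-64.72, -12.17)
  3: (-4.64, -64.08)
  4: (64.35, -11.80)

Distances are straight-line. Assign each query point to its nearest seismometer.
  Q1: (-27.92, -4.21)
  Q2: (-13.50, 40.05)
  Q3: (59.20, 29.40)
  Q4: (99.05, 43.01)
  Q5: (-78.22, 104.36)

Q1→2; Q2→2; Q3→4; Q4→4; Q5→2

Q1 at (-27.92, -4.21):
  2: √((-36.80)² + (-7.96)²) = √(1354.2400 + 63.3616) = 37.65 km
  3: √((23.28)² + (-59.87)²) = √(541.9584 + 3584.4169) = 64.24 km
  4: √((92.27)² + (-7.59)²) = √(8513.7529 + 57.6081) = 92.58 km
  → nearest: 2 (37.65 km)
Q2 at (-13.50, 40.05):
  2: √((-51.22)² + (-52.22)²) = √(2623.4884 + 2726.9284) = 73.15 km
  3: √((8.86)² + (-104.13)²) = √(78.4996 + 10843.0569) = 104.51 km
  4: √((77.85)² + (-51.85)²) = √(6060.6225 + 2688.4225) = 93.54 km
  → nearest: 2 (73.15 km)
Q3 at (59.20, 29.40):
  2: √((-123.92)² + (-41.57)²) = √(15356.1664 + 1728.0649) = 130.71 km
  3: √((-63.84)² + (-93.48)²) = √(4075.5456 + 8738.5104) = 113.20 km
  4: √((5.15)² + (-41.20)²) = √(26.5225 + 1697.4400) = 41.52 km
  → nearest: 4 (41.52 km)
Q4 at (99.05, 43.01):
  2: √((-163.77)² + (-55.18)²) = √(26820.6129 + 3044.8324) = 172.82 km
  3: √((-103.69)² + (-107.09)²) = √(10751.6161 + 11468.2681) = 149.06 km
  4: √((-34.70)² + (-54.81)²) = √(1204.0900 + 3004.1361) = 64.87 km
  → nearest: 4 (64.87 km)
Q5 at (-78.22, 104.36):
  2: √((13.50)² + (-116.53)²) = √(182.2500 + 13579.2409) = 117.31 km
  3: √((73.58)² + (-168.44)²) = √(5414.0164 + 28372.0336) = 183.81 km
  4: √((142.57)² + (-116.16)²) = √(20326.2049 + 13493.1456) = 183.90 km
  → nearest: 2 (117.31 km)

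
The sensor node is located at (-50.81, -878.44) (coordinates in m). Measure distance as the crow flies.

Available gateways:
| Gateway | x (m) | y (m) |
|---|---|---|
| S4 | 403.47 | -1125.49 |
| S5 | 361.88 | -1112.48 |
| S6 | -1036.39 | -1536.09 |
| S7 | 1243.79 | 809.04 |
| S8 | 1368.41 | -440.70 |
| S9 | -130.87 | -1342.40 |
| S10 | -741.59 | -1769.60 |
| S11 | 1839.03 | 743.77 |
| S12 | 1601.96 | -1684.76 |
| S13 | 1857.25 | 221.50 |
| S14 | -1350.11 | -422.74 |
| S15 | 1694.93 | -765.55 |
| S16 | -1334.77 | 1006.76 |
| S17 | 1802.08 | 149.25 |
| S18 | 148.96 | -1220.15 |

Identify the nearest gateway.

S18

Distances from (-50.81, -878.44):
S4: √((454.28)² + (-247.05)²) = √(206370.3184 + 61033.7025) = 517.11 m
S5: √((412.69)² + (-234.04)²) = √(170313.0361 + 54774.7216) = 474.43 m
S6: √((-985.58)² + (-657.65)²) = √(971367.9364 + 432503.5225) = 1184.85 m
S7: √((1294.60)² + (1687.48)²) = √(1675989.1600 + 2847588.7504) = 2126.87 m
S8: √((1419.22)² + (437.74)²) = √(2014185.4084 + 191616.3076) = 1485.19 m
S9: √((-80.06)² + (-463.96)²) = √(6409.6036 + 215258.8816) = 470.82 m
S10: √((-690.78)² + (-891.16)²) = √(477177.0084 + 794166.1456) = 1127.54 m
S11: √((1889.84)² + (1622.21)²) = √(3571495.2256 + 2631565.2841) = 2490.59 m
S12: √((1652.77)² + (-806.32)²) = √(2731648.6729 + 650151.9424) = 1838.97 m
S13: √((1908.06)² + (1099.94)²) = √(3640692.9636 + 1209868.0036) = 2202.40 m
S14: √((-1299.30)² + (455.70)²) = √(1688180.4900 + 207662.4900) = 1376.90 m
S15: √((1745.74)² + (112.89)²) = √(3047608.1476 + 12744.1521) = 1749.39 m
S16: √((-1283.96)² + (1885.20)²) = √(1648553.2816 + 3553979.0400) = 2280.91 m
S17: √((1852.89)² + (1027.69)²) = √(3433201.3521 + 1056146.7361) = 2118.81 m
S18: √((199.77)² + (-341.71)²) = √(39908.0529 + 116765.7241) = 395.82 m
Minimum: S18 at 395.82 m.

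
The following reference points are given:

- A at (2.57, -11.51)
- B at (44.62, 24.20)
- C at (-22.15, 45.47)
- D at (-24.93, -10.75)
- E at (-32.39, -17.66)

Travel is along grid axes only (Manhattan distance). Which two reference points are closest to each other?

D and E

Pairwise distances:
A–B: |42.05| + |35.71| = 42.05 + 35.71 = 77.76
A–C: |-24.72| + |56.98| = 24.72 + 56.98 = 81.70
A–D: |-27.50| + |0.76| = 27.50 + 0.76 = 28.26
A–E: |-34.96| + |-6.15| = 34.96 + 6.15 = 41.11
B–C: |-66.77| + |21.27| = 66.77 + 21.27 = 88.04
B–D: |-69.55| + |-34.95| = 69.55 + 34.95 = 104.50
B–E: |-77.01| + |-41.86| = 77.01 + 41.86 = 118.87
C–D: |-2.78| + |-56.22| = 2.78 + 56.22 = 59.00
C–E: |-10.24| + |-63.13| = 10.24 + 63.13 = 73.37
D–E: |-7.46| + |-6.91| = 7.46 + 6.91 = 14.37
Closest pair: D–E at 14.37.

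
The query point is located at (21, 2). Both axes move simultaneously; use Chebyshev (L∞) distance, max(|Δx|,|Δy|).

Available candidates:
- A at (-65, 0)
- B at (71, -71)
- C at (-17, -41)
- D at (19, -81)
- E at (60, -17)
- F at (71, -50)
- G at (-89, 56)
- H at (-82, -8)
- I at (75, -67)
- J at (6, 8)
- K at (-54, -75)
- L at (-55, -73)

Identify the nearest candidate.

Distances from (21, 2):
A: max(|-86|, |-2|) = 86
B: max(|50|, |-73|) = 73
C: max(|-38|, |-43|) = 43
D: max(|-2|, |-83|) = 83
E: max(|39|, |-19|) = 39
F: max(|50|, |-52|) = 52
G: max(|-110|, |54|) = 110
H: max(|-103|, |-10|) = 103
I: max(|54|, |-69|) = 69
J: max(|-15|, |6|) = 15
K: max(|-75|, |-77|) = 77
L: max(|-76|, |-75|) = 76
Minimum: J at 15.

J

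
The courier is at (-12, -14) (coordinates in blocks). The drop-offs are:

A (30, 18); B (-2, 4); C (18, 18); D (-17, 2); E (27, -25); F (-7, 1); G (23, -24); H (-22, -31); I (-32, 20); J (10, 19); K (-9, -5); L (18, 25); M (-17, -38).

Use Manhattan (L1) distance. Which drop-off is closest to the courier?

Distances from (-12, -14):
A: 74 blocks
B: 28 blocks
C: 62 blocks
D: 21 blocks
E: 50 blocks
F: 20 blocks
G: 45 blocks
H: 27 blocks
I: 54 blocks
J: 55 blocks
K: 12 blocks
L: 69 blocks
M: 29 blocks
Minimum: K at 12 blocks.

K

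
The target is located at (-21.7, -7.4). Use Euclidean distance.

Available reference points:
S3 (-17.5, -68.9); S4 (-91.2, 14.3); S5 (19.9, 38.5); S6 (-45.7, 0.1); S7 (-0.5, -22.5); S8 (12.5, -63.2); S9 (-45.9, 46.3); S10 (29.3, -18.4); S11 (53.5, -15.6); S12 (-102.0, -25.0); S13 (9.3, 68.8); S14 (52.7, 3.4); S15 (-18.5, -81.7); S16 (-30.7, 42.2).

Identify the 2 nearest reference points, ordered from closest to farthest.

Distances from (-21.7, -7.4):
S3: 61.6
S4: 72.8
S5: 61.9
S6: 25.1
S7: 26.0
S8: 65.4
S9: 58.9
S10: 52.2
S11: 75.6
S12: 82.2
S13: 82.3
S14: 75.2
S15: 74.4
S16: 50.4
Sorted: S6 (25.1) < S7 (26.0) < S16 (50.4) < S10 (52.2) < …

S6, S7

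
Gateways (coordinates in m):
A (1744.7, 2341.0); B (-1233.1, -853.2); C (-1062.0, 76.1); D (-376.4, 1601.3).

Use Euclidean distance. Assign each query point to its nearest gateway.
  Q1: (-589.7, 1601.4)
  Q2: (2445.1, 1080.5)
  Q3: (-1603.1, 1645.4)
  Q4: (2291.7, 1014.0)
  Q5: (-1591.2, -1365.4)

Q1 at (-589.7, 1601.4):
  A: √((2334.4)² + (739.6)²) = √(5449423.360 + 547008.160) = 2448.8 m
  B: √((-643.4)² + (-2454.6)²) = √(413963.560 + 6025061.160) = 2537.5 m
  C: √((-472.3)² + (-1525.3)²) = √(223067.290 + 2326540.090) = 1596.7 m
  D: √((213.3)² + (-0.1)²) = √(45496.890 + 0.010) = 213.3 m
  → nearest: D (213.3 m)
Q2 at (2445.1, 1080.5):
  A: √((-700.4)² + (1260.5)²) = √(490560.160 + 1588860.250) = 1442.0 m
  B: √((-3678.2)² + (-1933.7)²) = √(13529155.240 + 3739195.690) = 4155.5 m
  C: √((-3507.1)² + (-1004.4)²) = √(12299750.410 + 1008819.360) = 3648.1 m
  D: √((-2821.5)² + (520.8)²) = √(7960862.250 + 271232.640) = 2869.2 m
  → nearest: A (1442.0 m)
Q3 at (-1603.1, 1645.4):
  A: √((3347.8)² + (695.6)²) = √(11207764.840 + 483859.360) = 3419.3 m
  B: √((370.0)² + (-2498.6)²) = √(136900.000 + 6243001.960) = 2525.8 m
  C: √((541.1)² + (-1569.3)²) = √(292789.210 + 2462702.490) = 1660.0 m
  D: √((1226.7)² + (-44.1)²) = √(1504792.890 + 1944.810) = 1227.5 m
  → nearest: D (1227.5 m)
Q4 at (2291.7, 1014.0):
  A: √((-547.0)² + (1327.0)²) = √(299209.000 + 1760929.000) = 1435.3 m
  B: √((-3524.8)² + (-1867.2)²) = √(12424215.040 + 3486435.840) = 3988.8 m
  C: √((-3353.7)² + (-937.9)²) = √(11247303.690 + 879656.410) = 3482.4 m
  D: √((-2668.1)² + (587.3)²) = √(7118757.610 + 344921.290) = 2732.0 m
  → nearest: A (1435.3 m)
Q5 at (-1591.2, -1365.4):
  A: √((3335.9)² + (3706.4)²) = √(11128228.810 + 13737400.960) = 4986.5 m
  B: √((358.1)² + (512.2)²) = √(128235.610 + 262348.840) = 625.0 m
  C: √((529.2)² + (1441.5)²) = √(280052.640 + 2077922.250) = 1535.6 m
  D: √((1214.8)² + (2966.7)²) = √(1475739.040 + 8801308.890) = 3205.8 m
  → nearest: B (625.0 m)

Q1→D; Q2→A; Q3→D; Q4→A; Q5→B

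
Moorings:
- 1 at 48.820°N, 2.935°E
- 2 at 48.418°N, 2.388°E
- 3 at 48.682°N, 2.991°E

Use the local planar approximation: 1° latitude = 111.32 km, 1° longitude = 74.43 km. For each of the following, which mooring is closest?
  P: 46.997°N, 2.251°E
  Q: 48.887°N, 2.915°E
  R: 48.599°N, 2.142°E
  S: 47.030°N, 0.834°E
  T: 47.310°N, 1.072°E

P→2; Q→1; R→2; S→2; T→2

P at 46.997°N, 2.251°E:
  1: √((1.823·111.32)² + (0.684·74.43)²) = √(41183.16621 + 2591.84032) = 209.225 km
  2: √((1.421·111.32)² + (0.137·74.43)²) = √(25022.72201 + 103.97697) = 158.514 km
  3: √((1.685·111.32)² + (0.740·74.43)²) = √(35184.08051 + 3033.60812) = 195.493 km
  → nearest: 2 (158.514 km)
Q at 48.887°N, 2.915°E:
  1: √((-0.067·111.32)² + (0.020·74.43)²) = √(55.62833 + 2.21593) = 7.606 km
  2: √((-0.469·111.32)² + (-0.527·74.43)²) = √(2725.78803 + 1538.57003) = 65.302 km
  3: √((-0.205·111.32)² + (0.076·74.43)²) = √(520.77978 + 31.99803) = 23.511 km
  → nearest: 1 (7.606 km)
R at 48.599°N, 2.142°E:
  1: √((0.221·111.32)² + (0.793·74.43)²) = √(605.24463 + 3483.71335) = 63.945 km
  2: √((-0.181·111.32)² + (0.246·74.43)²) = √(405.97898 + 335.24804) = 27.225 km
  3: √((0.083·111.32)² + (0.849·74.43)²) = √(85.36947 + 3993.11133) = 63.863 km
  → nearest: 2 (27.225 km)
S at 47.030°N, 0.834°E:
  1: √((1.790·111.32)² + (2.101·74.43)²) = √(39705.66346 + 24453.90061) = 253.297 km
  2: √((1.388·111.32)² + (1.554·74.43)²) = √(23874.00759 + 13378.21179) = 193.008 km
  3: √((1.652·111.32)² + (2.157·74.43)²) = √(33819.44539 + 25774.86078) = 244.119 km
  → nearest: 2 (193.008 km)
T at 47.310°N, 1.072°E:
  1: √((1.510·111.32)² + (1.863·74.43)²) = √(28255.32389 + 19227.45253) = 217.905 km
  2: √((1.108·111.32)² + (1.316·74.43)²) = √(15213.38711 + 9594.17899) = 157.504 km
  3: √((1.372·111.32)² + (1.919·74.43)²) = √(23326.77058 + 20400.74312) = 209.111 km
  → nearest: 2 (157.504 km)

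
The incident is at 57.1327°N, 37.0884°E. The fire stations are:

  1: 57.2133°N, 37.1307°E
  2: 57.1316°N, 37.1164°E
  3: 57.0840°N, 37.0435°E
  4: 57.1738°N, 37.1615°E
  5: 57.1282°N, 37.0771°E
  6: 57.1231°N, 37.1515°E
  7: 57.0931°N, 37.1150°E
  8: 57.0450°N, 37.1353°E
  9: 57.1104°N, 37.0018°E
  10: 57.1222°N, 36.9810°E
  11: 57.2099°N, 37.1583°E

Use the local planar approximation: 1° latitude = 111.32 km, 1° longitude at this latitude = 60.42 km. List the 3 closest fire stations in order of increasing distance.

Distances from 57.1327°N, 37.0884°E:
1: 9.3293 km
2: 1.6962 km
3: 6.0622 km
4: 6.3593 km
5: 0.8468 km
6: 3.9594 km
7: 4.6921 km
8: 10.1657 km
9: 5.7914 km
10: 6.5935 km
11: 9.5756 km
Sorted: 5 (0.8468 km) < 2 (1.6962 km) < 6 (3.9594 km) < 7 (4.6921 km) < 9 (5.7914 km) < …

5, 2, 6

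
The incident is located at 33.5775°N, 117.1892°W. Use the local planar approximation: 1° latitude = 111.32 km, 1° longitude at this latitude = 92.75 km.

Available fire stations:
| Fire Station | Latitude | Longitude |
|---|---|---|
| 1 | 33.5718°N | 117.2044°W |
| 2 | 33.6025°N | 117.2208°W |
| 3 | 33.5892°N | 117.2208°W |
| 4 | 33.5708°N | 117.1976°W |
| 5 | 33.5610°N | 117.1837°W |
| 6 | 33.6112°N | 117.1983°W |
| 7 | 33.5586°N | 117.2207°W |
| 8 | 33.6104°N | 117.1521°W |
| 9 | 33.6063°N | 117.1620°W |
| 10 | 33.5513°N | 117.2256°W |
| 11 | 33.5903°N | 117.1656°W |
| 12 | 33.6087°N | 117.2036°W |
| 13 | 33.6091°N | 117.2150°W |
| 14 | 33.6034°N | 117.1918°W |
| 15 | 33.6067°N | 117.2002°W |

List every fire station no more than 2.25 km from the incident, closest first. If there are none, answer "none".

Distances from 33.5775°N, 117.1892°W:
1: √((-0.0057·111.32)² + (-0.0152·92.75)²) = √(0.402621 + 1.987536) = 1.5460 km
2: √((0.0250·111.32)² + (-0.0316·92.75)²) = √(7.745089 + 8.590175) = 4.0417 km
3: √((0.0117·111.32)² + (-0.0316·92.75)²) = √(1.696360 + 8.590175) = 3.2073 km
4: √((-0.0067·111.32)² + (-0.0084·92.75)²) = √(0.556283 + 0.606997) = 1.0786 km
5: √((-0.0165·111.32)² + (0.0055·92.75)²) = √(3.373761 + 0.260228) = 1.9063 km
6: √((0.0337·111.32)² + (-0.0091·92.75)²) = √(14.073632 + 0.712378) = 3.8453 km
7: √((-0.0189·111.32)² + (-0.0315·92.75)²) = √(4.426597 + 8.535893) = 3.6003 km
8: √((0.0329·111.32)² + (0.0371·92.75)²) = √(13.413379 + 11.840653) = 5.0253 km
9: √((0.0288·111.32)² + (0.0272·92.75)²) = √(10.278539 + 6.364520) = 4.0796 km
10: √((-0.0262·111.32)² + (-0.0364·92.75)²) = √(8.506462 + 11.398051) = 4.4614 km
11: √((0.0128·111.32)² + (0.0236·92.75)²) = √(2.030329 + 4.791283) = 2.6118 km
12: √((0.0312·111.32)² + (-0.0144·92.75)²) = √(12.063007 + 1.783827) = 3.7211 km
13: √((0.0316·111.32)² + (-0.0258·92.75)²) = √(12.374298 + 5.726210) = 4.2545 km
14: √((0.0259·111.32)² + (-0.0026·92.75)²) = √(8.312773 + 0.058153) = 2.8933 km
15: √((0.0292·111.32)² + (-0.0110·92.75)²) = √(10.566036 + 1.040910) = 3.4069 km
Threshold 2.25 km: 4 (1.0786 km), 1 (1.5460 km), 5 (1.9063 km) are within range.

4, 1, 5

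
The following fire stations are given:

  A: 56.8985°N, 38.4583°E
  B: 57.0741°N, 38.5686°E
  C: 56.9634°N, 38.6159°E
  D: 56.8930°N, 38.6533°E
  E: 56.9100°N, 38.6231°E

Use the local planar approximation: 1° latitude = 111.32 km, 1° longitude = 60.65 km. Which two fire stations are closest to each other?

D and E

Pairwise distances:
A–B: 20.6608 km
A–C: 11.9816 km
A–D: 11.8426 km
A–E: 10.0768 km
B–C: 12.6526 km
B–D: 20.8043 km
B–E: 18.5643 km
C–D: 8.1586 km
C–E: 5.9605 km
D–E: 2.6337 km
Closest pair: D–E at 2.6337 km.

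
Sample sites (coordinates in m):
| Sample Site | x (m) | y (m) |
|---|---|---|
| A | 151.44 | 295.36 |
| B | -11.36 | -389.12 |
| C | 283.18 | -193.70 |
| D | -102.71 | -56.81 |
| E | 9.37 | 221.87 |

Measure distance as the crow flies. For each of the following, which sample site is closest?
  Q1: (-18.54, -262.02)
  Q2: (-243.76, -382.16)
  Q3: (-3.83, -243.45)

Q1 at (-18.54, -262.02):
  A: 582.72 m
  B: 127.30 m
  C: 309.36 m
  D: 221.80 m
  E: 484.69 m
  → nearest: B (127.30 m)
Q2 at (-243.76, -382.16):
  A: 784.36 m
  B: 232.50 m
  C: 559.63 m
  D: 354.61 m
  E: 654.93 m
  → nearest: B (232.50 m)
Q3 at (-3.83, -243.45):
  A: 560.74 m
  B: 145.86 m
  C: 291.29 m
  D: 211.21 m
  E: 465.51 m
  → nearest: B (145.86 m)

Q1→B; Q2→B; Q3→B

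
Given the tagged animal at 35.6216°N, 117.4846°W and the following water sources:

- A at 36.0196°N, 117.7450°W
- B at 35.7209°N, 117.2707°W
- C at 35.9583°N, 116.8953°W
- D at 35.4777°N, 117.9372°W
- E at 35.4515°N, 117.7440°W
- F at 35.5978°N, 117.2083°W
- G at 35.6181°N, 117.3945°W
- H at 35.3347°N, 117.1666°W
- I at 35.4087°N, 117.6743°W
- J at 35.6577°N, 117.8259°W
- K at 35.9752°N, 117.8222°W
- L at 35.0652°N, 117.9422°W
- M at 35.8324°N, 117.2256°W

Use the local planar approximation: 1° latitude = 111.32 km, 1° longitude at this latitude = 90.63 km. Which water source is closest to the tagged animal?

G

Distances from 35.6216°N, 117.4846°W:
A: 50.1989 km
B: 22.3159 km
C: 65.2480 km
D: 44.0361 km
E: 30.1869 km
F: 25.1808 km
G: 8.1751 km
H: 43.0189 km
I: 29.2792 km
J: 31.1920 km
K: 49.8556 km
L: 74.5407 km
M: 33.1912 km
Minimum: G at 8.1751 km.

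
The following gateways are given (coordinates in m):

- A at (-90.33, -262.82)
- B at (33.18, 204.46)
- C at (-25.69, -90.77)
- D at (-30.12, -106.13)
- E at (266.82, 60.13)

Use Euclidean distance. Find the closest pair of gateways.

C and D

Pairwise distances:
C–D: 15.99 m
A–D: 167.86 m
A–C: 183.79 m
B–E: 274.62 m
B–C: 301.04 m
B–D: 316.97 m
C–E: 329.14 m
D–E: 340.32 m
A–E: 481.51 m
A–B: 483.33 m
Closest pair: C–D at 15.99 m.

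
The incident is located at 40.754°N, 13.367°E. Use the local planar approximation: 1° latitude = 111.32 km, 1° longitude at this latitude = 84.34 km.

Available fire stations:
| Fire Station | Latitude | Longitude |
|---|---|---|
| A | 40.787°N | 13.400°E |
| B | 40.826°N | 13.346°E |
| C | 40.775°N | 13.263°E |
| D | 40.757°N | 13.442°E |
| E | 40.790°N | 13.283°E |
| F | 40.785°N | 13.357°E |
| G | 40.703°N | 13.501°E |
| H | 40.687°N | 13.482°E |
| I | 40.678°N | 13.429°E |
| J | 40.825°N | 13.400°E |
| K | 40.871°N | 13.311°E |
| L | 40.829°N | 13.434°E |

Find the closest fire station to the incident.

F

Distances from 40.754°N, 13.367°E:
A: √((0.033·111.32)² + (0.033·84.34)²) = √(13.49504 + 7.74631) = 4.609 km
B: √((0.072·111.32)² + (-0.021·84.34)²) = √(64.24087 + 3.13694) = 8.208 km
C: √((0.021·111.32)² + (-0.104·84.34)²) = √(5.46493 + 76.93676) = 9.078 km
D: √((0.003·111.32)² + (0.075·84.34)²) = √(0.11153 + 40.01195) = 6.334 km
E: √((0.036·111.32)² + (-0.084·84.34)²) = √(16.06022 + 50.19099) = 8.139 km
F: √((0.031·111.32)² + (-0.010·84.34)²) = √(11.90885 + 0.71132) = 3.552 km
G: √((-0.051·111.32)² + (0.134·84.34)²) = √(32.23196 + 127.72526) = 12.647 km
H: √((-0.067·111.32)² + (0.115·84.34)²) = √(55.62833 + 94.07254) = 12.235 km
I: √((-0.076·111.32)² + (0.062·84.34)²) = √(71.57701 + 27.34328) = 9.946 km
J: √((0.071·111.32)² + (0.033·84.34)²) = √(62.46879 + 7.74631) = 8.379 km
K: √((0.117·111.32)² + (-0.056·84.34)²) = √(169.63604 + 22.30711) = 13.854 km
L: √((0.075·111.32)² + (0.067·84.34)²) = √(69.70580 + 31.93131) = 10.082 km
Minimum: F at 3.552 km.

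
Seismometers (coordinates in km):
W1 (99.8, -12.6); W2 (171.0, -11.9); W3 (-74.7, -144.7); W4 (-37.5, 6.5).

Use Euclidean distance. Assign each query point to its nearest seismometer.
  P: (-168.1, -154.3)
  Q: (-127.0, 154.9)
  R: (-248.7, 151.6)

P at (-168.1, -154.3):
  W1: √((267.9)² + (141.7)²) = √(71770.410 + 20078.890) = 303.1 km
  W2: √((339.1)² + (142.4)²) = √(114988.810 + 20277.760) = 367.8 km
  W3: √((93.4)² + (9.6)²) = √(8723.560 + 92.160) = 93.9 km
  W4: √((130.6)² + (160.8)²) = √(17056.360 + 25856.640) = 207.2 km
  → nearest: W3 (93.9 km)
Q at (-127.0, 154.9):
  W1: √((226.8)² + (-167.5)²) = √(51438.240 + 28056.250) = 281.9 km
  W2: √((298.0)² + (-166.8)²) = √(88804.000 + 27822.240) = 341.5 km
  W3: √((52.3)² + (-299.6)²) = √(2735.290 + 89760.160) = 304.1 km
  W4: √((89.5)² + (-148.4)²) = √(8010.250 + 22022.560) = 173.3 km
  → nearest: W4 (173.3 km)
R at (-248.7, 151.6):
  W1: √((348.5)² + (-164.2)²) = √(121452.250 + 26961.640) = 385.2 km
  W2: √((419.7)² + (-163.5)²) = √(176148.090 + 26732.250) = 450.4 km
  W3: √((174.0)² + (-296.3)²) = √(30276.000 + 87793.690) = 343.6 km
  W4: √((211.2)² + (-145.1)²) = √(44605.440 + 21054.010) = 256.2 km
  → nearest: W4 (256.2 km)

P→W3; Q→W4; R→W4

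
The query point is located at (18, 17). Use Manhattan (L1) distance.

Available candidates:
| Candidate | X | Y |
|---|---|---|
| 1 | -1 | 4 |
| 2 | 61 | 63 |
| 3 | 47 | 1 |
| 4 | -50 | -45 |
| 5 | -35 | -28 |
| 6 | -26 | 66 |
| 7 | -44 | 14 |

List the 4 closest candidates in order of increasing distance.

Distances from (18, 17):
1: 32
2: 89
3: 45
4: 130
5: 98
6: 93
7: 65
Sorted: 1 (32) < 3 (45) < 7 (65) < 2 (89) < 6 (93) < 5 (98) < …

1, 3, 7, 2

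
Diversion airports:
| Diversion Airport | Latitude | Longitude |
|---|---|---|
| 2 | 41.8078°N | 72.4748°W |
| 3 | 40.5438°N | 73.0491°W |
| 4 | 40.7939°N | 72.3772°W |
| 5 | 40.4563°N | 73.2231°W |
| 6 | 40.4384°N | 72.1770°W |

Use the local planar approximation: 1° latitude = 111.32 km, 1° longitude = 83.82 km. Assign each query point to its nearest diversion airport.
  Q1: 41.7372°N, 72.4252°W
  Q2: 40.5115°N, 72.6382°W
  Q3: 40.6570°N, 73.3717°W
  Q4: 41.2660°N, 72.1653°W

Q1→2; Q2→3; Q3→5; Q4→4

Q1 at 41.7372°N, 72.4252°W:
  2: √((0.0706·111.32)² + (-0.0496·83.82)²) = √(61.766899 + 17.284573) = 8.8911 km
  3: √((-1.1934·111.32)² + (-0.6239·83.82)²) = √(17648.933322 + 2734.798193) = 142.7716 km
  4: √((-0.9433·111.32)² + (0.0480·83.82)²) = √(11026.712827 + 16.187426) = 105.0852 km
  5: √((-1.2809·111.32)² + (-0.7979·83.82)²) = √(20331.847642 + 4472.931457) = 157.4953 km
  6: √((-1.2988·111.32)² + (0.2482·83.82)²) = √(20904.075016 + 432.811575) = 146.0715 km
  → nearest: 2 (8.8911 km)
Q2 at 40.5115°N, 72.6382°W:
  2: √((1.2963·111.32)² + (0.1634·83.82)²) = √(20823.677895 + 187.585566) = 144.9526 km
  3: √((0.0323·111.32)² + (-0.4109·83.82)²) = √(12.928598 + 1186.226428) = 34.6288 km
  4: √((0.2824·111.32)² + (0.2610·83.82)²) = √(988.270382 + 478.604004) = 38.2998 km
  5: √((-0.0552·111.32)² + (-0.5849·83.82)²) = √(37.759354 + 2403.579857) = 49.4099 km
  6: √((-0.0731·111.32)² + (0.4612·83.82)²) = √(66.218776 + 1494.424264) = 39.5050 km
  → nearest: 3 (34.6288 km)
Q3 at 40.6570°N, 73.3717°W:
  2: √((1.1508·111.32)² + (0.8969·83.82)²) = √(16411.417797 + 5651.755440) = 148.5368 km
  3: √((-0.1132·111.32)² + (0.3226·83.82)²) = √(158.795887 + 731.179555) = 29.8325 km
  4: √((0.1369·111.32)² + (0.9945·83.82)²) = √(232.248700 + 6948.721214) = 84.7406 km
  5: √((-0.2007·111.32)² + (0.1486·83.82)²) = √(499.161568 + 155.143267) = 25.5794 km
  6: √((-0.2186·111.32)² + (1.1947·83.82)²) = √(592.170421 + 10027.970331) = 103.0541 km
  → nearest: 5 (25.5794 km)
Q4 at 41.2660°N, 72.1653°W:
  2: √((0.5418·111.32)² + (-0.3095·83.82)²) = √(3637.679199 + 673.002410) = 65.6558 km
  3: √((-0.7222·111.32)² + (-0.8838·83.82)²) = √(6463.404905 + 5487.863587) = 109.3219 km
  4: √((-0.4721·111.32)² + (-0.2119·83.82)²) = √(2761.940995 + 315.469390) = 55.4744 km
  5: √((-0.8097·111.32)² + (-1.0578·83.82)²) = √(8124.463163 + 7861.446050) = 126.4354 km
  6: √((-0.8276·111.32)² + (-0.0117·83.82)²) = √(8487.647983 + 0.961761) = 92.1337 km
  → nearest: 4 (55.4744 km)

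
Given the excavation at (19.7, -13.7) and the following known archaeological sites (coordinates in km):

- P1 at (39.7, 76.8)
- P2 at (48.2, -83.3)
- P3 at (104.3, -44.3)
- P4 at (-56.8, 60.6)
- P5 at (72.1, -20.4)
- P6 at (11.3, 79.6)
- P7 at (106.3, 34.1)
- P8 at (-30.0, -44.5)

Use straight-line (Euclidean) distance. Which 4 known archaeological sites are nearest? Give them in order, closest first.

P5, P8, P2, P3

Distances from (19.7, -13.7):
P1: √((20.0)² + (90.5)²) = √(400.000 + 8190.250) = 92.7 km
P2: √((28.5)² + (-69.6)²) = √(812.250 + 4844.160) = 75.2 km
P3: √((84.6)² + (-30.6)²) = √(7157.160 + 936.360) = 90.0 km
P4: √((-76.5)² + (74.3)²) = √(5852.250 + 5520.490) = 106.6 km
P5: √((52.4)² + (-6.7)²) = √(2745.760 + 44.890) = 52.8 km
P6: √((-8.4)² + (93.3)²) = √(70.560 + 8704.890) = 93.7 km
P7: √((86.6)² + (47.8)²) = √(7499.560 + 2284.840) = 98.9 km
P8: √((-49.7)² + (-30.8)²) = √(2470.090 + 948.640) = 58.5 km
Sorted: P5 (52.8 km) < P8 (58.5 km) < P2 (75.2 km) < P3 (90.0 km) < P1 (92.7 km) < P6 (93.7 km) < …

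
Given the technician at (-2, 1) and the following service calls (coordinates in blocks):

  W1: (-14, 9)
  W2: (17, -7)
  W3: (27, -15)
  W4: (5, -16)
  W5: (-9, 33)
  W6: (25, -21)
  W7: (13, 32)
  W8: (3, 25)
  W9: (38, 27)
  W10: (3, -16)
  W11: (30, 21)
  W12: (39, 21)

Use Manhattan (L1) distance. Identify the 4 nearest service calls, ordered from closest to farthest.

Distances from (-2, 1):
W1: |-12| + |8| = 12 + 8 = 20 blocks
W2: |19| + |-8| = 19 + 8 = 27 blocks
W3: |29| + |-16| = 29 + 16 = 45 blocks
W4: |7| + |-17| = 7 + 17 = 24 blocks
W5: |-7| + |32| = 7 + 32 = 39 blocks
W6: |27| + |-22| = 27 + 22 = 49 blocks
W7: |15| + |31| = 15 + 31 = 46 blocks
W8: |5| + |24| = 5 + 24 = 29 blocks
W9: |40| + |26| = 40 + 26 = 66 blocks
W10: |5| + |-17| = 5 + 17 = 22 blocks
W11: |32| + |20| = 32 + 20 = 52 blocks
W12: |41| + |20| = 41 + 20 = 61 blocks
Sorted: W1 (20 blocks) < W10 (22 blocks) < W4 (24 blocks) < W2 (27 blocks) < W8 (29 blocks) < W5 (39 blocks) < …

W1, W10, W4, W2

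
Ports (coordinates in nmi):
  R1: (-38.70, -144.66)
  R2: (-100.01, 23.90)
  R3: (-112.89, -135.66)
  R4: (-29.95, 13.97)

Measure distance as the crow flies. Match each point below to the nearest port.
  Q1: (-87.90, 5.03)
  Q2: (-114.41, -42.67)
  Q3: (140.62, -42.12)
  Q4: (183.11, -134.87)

Q1→R2; Q2→R2; Q3→R4; Q4→R1

Q1 at (-87.90, 5.03):
  R1: √((49.20)² + (-149.69)²) = √(2420.6400 + 22407.0961) = 157.57 nmi
  R2: √((-12.11)² + (18.87)²) = √(146.6521 + 356.0769) = 22.42 nmi
  R3: √((-24.99)² + (-140.69)²) = √(624.5001 + 19793.6761) = 142.89 nmi
  R4: √((57.95)² + (8.94)²) = √(3358.2025 + 79.9236) = 58.64 nmi
  → nearest: R2 (22.42 nmi)
Q2 at (-114.41, -42.67):
  R1: √((75.71)² + (-101.99)²) = √(5732.0041 + 10401.9601) = 127.02 nmi
  R2: √((14.40)² + (66.57)²) = √(207.3600 + 4431.5649) = 68.11 nmi
  R3: √((1.52)² + (-92.99)²) = √(2.3104 + 8647.1401) = 93.00 nmi
  R4: √((84.46)² + (56.64)²) = √(7133.4916 + 3208.0896) = 101.69 nmi
  → nearest: R2 (68.11 nmi)
Q3 at (140.62, -42.12):
  R1: √((-179.32)² + (-102.54)²) = √(32155.6624 + 10514.4516) = 206.57 nmi
  R2: √((-240.63)² + (66.02)²) = √(57902.7969 + 4358.6404) = 249.52 nmi
  R3: √((-253.51)² + (-93.54)²) = √(64267.3201 + 8749.7316) = 270.22 nmi
  R4: √((-170.57)² + (56.09)²) = √(29094.1249 + 3146.0881) = 179.56 nmi
  → nearest: R4 (179.56 nmi)
Q4 at (183.11, -134.87):
  R1: √((-221.81)² + (-9.79)²) = √(49199.6761 + 95.8441) = 222.03 nmi
  R2: √((-283.12)² + (158.77)²) = √(80156.9344 + 25207.9129) = 324.60 nmi
  R3: √((-296.00)² + (-0.79)²) = √(87616.0000 + 0.6241) = 296.00 nmi
  R4: √((-213.06)² + (148.84)²) = √(45394.5636 + 22153.3456) = 259.90 nmi
  → nearest: R1 (222.03 nmi)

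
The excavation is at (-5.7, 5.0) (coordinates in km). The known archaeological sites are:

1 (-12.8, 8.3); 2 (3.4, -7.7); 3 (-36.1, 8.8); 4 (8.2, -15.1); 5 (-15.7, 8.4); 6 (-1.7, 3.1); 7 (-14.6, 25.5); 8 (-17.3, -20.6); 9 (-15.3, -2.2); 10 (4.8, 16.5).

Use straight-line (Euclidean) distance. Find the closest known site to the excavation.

6

Distances from (-5.7, 5.0):
1: 7.83 km
2: 15.62 km
3: 30.64 km
4: 24.44 km
5: 10.56 km
6: 4.43 km
7: 22.35 km
8: 28.11 km
9: 12.00 km
10: 15.57 km
Minimum: 6 at 4.43 km.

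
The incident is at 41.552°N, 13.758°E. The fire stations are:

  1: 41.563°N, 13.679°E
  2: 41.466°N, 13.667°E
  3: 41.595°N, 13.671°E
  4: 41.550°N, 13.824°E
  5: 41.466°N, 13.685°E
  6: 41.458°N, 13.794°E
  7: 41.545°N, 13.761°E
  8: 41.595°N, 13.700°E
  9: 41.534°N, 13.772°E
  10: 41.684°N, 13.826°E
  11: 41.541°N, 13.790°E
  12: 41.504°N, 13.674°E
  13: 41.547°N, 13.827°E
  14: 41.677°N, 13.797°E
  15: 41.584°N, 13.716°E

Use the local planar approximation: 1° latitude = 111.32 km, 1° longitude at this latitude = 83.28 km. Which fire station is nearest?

Distances from 41.552°N, 13.758°E:
1: √((0.011·111.32)² + (-0.079·83.28)²) = √(1.49945 + 43.28482) = 6.692 km
2: √((-0.086·111.32)² + (-0.091·83.28)²) = √(91.65229 + 57.43336) = 12.210 km
3: √((0.043·111.32)² + (-0.087·83.28)²) = √(22.91307 + 52.49524) = 8.684 km
4: √((-0.002·111.32)² + (0.066·83.28)²) = √(0.04957 + 30.21129) = 5.501 km
5: √((-0.086·111.32)² + (-0.073·83.28)²) = √(91.65229 + 36.95959) = 11.341 km
6: √((-0.094·111.32)² + (0.036·83.28)²) = √(109.49697 + 8.98848) = 10.885 km
7: √((-0.007·111.32)² + (0.003·83.28)²) = √(0.60721 + 0.06242) = 0.818 km
8: √((0.043·111.32)² + (-0.058·83.28)²) = √(22.91307 + 23.33122) = 6.800 km
9: √((-0.018·111.32)² + (0.014·83.28)²) = √(4.01505 + 1.35937) = 2.318 km
10: √((0.132·111.32)² + (0.068·83.28)²) = √(215.92069 + 32.07002) = 15.748 km
11: √((-0.011·111.32)² + (0.032·83.28)²) = √(1.49945 + 7.10201) = 2.933 km
12: √((-0.048·111.32)² + (-0.084·83.28)²) = √(28.55150 + 48.93730) = 8.803 km
13: √((-0.005·111.32)² + (0.069·83.28)²) = √(0.30980 + 33.02019) = 5.773 km
14: √((0.125·111.32)² + (0.039·83.28)²) = √(193.62722 + 10.54898) = 14.289 km
15: √((0.032·111.32)² + (-0.042·83.28)²) = √(12.68955 + 12.23433) = 4.992 km
Minimum: 7 at 0.818 km.

7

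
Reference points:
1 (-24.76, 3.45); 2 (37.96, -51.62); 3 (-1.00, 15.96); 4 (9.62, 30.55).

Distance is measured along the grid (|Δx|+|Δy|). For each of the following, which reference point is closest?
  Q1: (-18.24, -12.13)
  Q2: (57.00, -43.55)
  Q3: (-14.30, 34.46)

Q1 at (-18.24, -12.13):
  1: |-6.52| + |15.58| = 6.52 + 15.58 = 22.10
  2: |56.20| + |-39.49| = 56.20 + 39.49 = 95.69
  3: |17.24| + |28.09| = 17.24 + 28.09 = 45.33
  4: |27.86| + |42.68| = 27.86 + 42.68 = 70.54
  → nearest: 1 (22.10)
Q2 at (57.00, -43.55):
  1: |-81.76| + |47.00| = 81.76 + 47.00 = 128.76
  2: |-19.04| + |-8.07| = 19.04 + 8.07 = 27.11
  3: |-58.00| + |59.51| = 58.00 + 59.51 = 117.51
  4: |-47.38| + |74.10| = 47.38 + 74.10 = 121.48
  → nearest: 2 (27.11)
Q3 at (-14.30, 34.46):
  1: |-10.46| + |-31.01| = 10.46 + 31.01 = 41.47
  2: |52.26| + |-86.08| = 52.26 + 86.08 = 138.34
  3: |13.30| + |-18.50| = 13.30 + 18.50 = 31.80
  4: |23.92| + |-3.91| = 23.92 + 3.91 = 27.83
  → nearest: 4 (27.83)

Q1→1; Q2→2; Q3→4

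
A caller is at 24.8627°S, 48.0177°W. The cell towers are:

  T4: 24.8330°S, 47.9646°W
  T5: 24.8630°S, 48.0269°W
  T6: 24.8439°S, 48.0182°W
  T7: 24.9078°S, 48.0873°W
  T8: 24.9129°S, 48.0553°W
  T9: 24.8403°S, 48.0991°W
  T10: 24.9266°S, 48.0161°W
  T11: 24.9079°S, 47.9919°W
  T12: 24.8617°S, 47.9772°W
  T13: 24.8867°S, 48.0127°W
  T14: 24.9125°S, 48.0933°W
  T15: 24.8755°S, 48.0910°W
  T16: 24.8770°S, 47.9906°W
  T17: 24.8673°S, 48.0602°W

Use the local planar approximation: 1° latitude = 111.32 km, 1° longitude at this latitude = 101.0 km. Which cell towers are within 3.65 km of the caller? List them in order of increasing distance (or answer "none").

T5, T6, T13, T16

Distances from 24.8627°S, 48.0177°W:
T4: √((0.0297·111.32)² + (0.0531·101.0)²) = √(10.930985 + 28.762842) = 6.3003 km
T5: √((-0.0003·111.32)² + (-0.0092·101.0)²) = √(0.001115 + 0.863413) = 0.9298 km
T6: √((0.0188·111.32)² + (-0.0005·101.0)²) = √(4.379879 + 0.002550) = 2.0934 km
T7: √((-0.0451·111.32)² + (-0.0696·101.0)²) = √(25.205742 + 49.415276) = 8.6383 km
T8: √((-0.0502·111.32)² + (-0.0376·101.0)²) = √(31.228695 + 14.421766) = 6.7565 km
T9: √((0.0224·111.32)² + (-0.0814·101.0)²) = √(6.217881 + 67.591418) = 8.5912 km
T10: √((-0.0639·111.32)² + (0.0016·101.0)²) = √(50.599720 + 0.026115) = 7.1152 km
T11: √((-0.0452·111.32)² + (0.0258·101.0)²) = √(25.317643 + 6.790194) = 5.6664 km
T12: √((0.0010·111.32)² + (0.0405·101.0)²) = √(0.012392 + 16.732190) = 4.0920 km
T13: √((-0.0240·111.32)² + (0.0050·101.0)²) = √(7.137874 + 0.255025) = 2.7190 km
T14: √((-0.0498·111.32)² + (-0.0756·101.0)²) = √(30.733009 + 58.302387) = 9.4359 km
T15: √((-0.0128·111.32)² + (-0.0733·101.0)²) = √(2.030329 + 54.808851) = 7.5392 km
T16: √((-0.0143·111.32)² + (0.0271·101.0)²) = √(2.534069 + 7.491716) = 3.1664 km
T17: √((-0.0046·111.32)² + (-0.0425·101.0)²) = √(0.262218 + 18.425556) = 4.3229 km
Threshold 3.65 km: T5 (0.9298 km), T6 (2.0934 km), T13 (2.7190 km), T16 (3.1664 km) are within range.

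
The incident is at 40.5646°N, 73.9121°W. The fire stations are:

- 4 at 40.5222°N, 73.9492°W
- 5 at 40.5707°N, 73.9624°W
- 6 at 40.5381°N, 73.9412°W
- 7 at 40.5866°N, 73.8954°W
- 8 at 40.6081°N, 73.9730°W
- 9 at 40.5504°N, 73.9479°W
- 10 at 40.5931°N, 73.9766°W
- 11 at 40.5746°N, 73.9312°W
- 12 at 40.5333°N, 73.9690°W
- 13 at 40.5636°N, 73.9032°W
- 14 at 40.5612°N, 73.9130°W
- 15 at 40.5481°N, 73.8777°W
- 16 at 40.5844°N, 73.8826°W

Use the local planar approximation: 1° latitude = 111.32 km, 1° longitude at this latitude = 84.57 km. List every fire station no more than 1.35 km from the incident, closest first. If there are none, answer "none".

Distances from 40.5646°N, 73.9121°W:
4: √((-0.0424·111.32)² + (-0.0371·84.57)²) = √(22.278098 + 9.844201) = 5.6677 km
5: √((0.0061·111.32)² + (-0.0503·84.57)²) = √(0.461112 + 18.095418) = 4.3077 km
6: √((-0.0265·111.32)² + (-0.0291·84.57)²) = √(8.702382 + 6.056457) = 3.8417 km
7: √((0.0220·111.32)² + (0.0167·84.57)²) = √(5.997797 + 1.994645) = 2.8271 km
8: √((0.0435·111.32)² + (-0.0609·84.57)²) = √(23.449031 + 26.525724) = 7.0693 km
9: √((-0.0142·111.32)² + (-0.0358·84.57)²) = √(2.498752 + 9.166398) = 3.4154 km
10: √((0.0285·111.32)² + (-0.0645·84.57)²) = √(10.065518 + 29.754461) = 6.3103 km
11: √((0.0100·111.32)² + (-0.0191·84.57)²) = √(1.239214 + 2.609152) = 1.9617 km
12: √((-0.0313·111.32)² + (-0.0569·84.57)²) = √(12.140458 + 23.155662) = 5.9411 km
13: √((-0.0010·111.32)² + (0.0089·84.57)²) = √(0.012392 + 0.566517) = 0.7609 km
14: √((-0.0034·111.32)² + (-0.0009·84.57)²) = √(0.143253 + 0.005793) = 0.3861 km
15: √((-0.0165·111.32)² + (0.0344·84.57)²) = √(3.373761 + 8.463491) = 3.4405 km
16: √((0.0198·111.32)² + (0.0295·84.57)²) = √(4.858216 + 6.224102) = 3.3290 km
Threshold 1.35 km: 14 (0.3861 km), 13 (0.7609 km) are within range.

14, 13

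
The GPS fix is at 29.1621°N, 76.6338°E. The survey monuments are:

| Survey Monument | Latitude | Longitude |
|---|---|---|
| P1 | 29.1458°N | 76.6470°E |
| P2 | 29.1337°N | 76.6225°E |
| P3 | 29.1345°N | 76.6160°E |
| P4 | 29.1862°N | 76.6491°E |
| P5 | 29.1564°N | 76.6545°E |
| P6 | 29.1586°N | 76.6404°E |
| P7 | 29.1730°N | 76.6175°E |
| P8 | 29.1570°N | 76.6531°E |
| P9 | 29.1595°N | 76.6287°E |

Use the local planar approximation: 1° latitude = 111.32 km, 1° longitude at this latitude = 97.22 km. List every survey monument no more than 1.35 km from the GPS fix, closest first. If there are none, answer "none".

P9, P6

Distances from 29.1621°N, 76.6338°E:
P1: 2.2225 km
P2: 3.3469 km
P3: 3.5263 km
P4: 3.0676 km
P5: 2.1101 km
P6: 0.7507 km
P7: 1.9959 km
P8: 1.9604 km
P9: 0.5741 km
Threshold 1.35 km: P9 (0.5741 km), P6 (0.7507 km) are within range.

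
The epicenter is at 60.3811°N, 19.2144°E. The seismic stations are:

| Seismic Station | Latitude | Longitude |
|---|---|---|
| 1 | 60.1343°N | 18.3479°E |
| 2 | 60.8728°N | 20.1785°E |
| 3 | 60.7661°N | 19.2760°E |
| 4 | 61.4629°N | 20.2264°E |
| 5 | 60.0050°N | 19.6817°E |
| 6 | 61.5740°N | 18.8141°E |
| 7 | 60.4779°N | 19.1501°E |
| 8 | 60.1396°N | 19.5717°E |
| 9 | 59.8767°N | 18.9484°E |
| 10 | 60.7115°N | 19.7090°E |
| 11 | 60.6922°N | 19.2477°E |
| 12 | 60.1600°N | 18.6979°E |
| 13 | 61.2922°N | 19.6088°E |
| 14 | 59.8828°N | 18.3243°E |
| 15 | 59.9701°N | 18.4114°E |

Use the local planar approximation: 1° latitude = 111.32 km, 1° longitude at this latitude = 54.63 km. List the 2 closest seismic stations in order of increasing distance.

7, 8

Distances from 60.3811°N, 19.2144°E:
1: √((-0.2468·111.32)² + (-0.8665·54.63)²) = √(754.808368 + 2240.781628) = 54.7320 km
2: √((0.4917·111.32)² + (0.9641·54.63)²) = √(2996.034513 + 2774.000703) = 75.9607 km
3: √((0.3850·111.32)² + (0.0616·54.63)²) = √(1836.825307 + 11.324625) = 42.9901 km
4: √((1.0818·111.32)² + (1.0120·54.63)²) = √(14502.415696 + 3056.493145) = 132.5100 km
5: √((-0.3761·111.32)² + (0.4673·54.63)²) = √(1752.883537 + 651.709367) = 49.0366 km
6: √((1.1929·111.32)² + (-0.4003·54.63)²) = √(17634.147637 + 478.226437) = 134.5822 km
7: √((0.0968·111.32)² + (-0.0643·54.63)²) = √(116.117348 + 12.339125) = 11.3339 km
8: √((-0.2415·111.32)² + (0.3573·54.63)²) = √(722.737627 + 381.003033) = 33.2226 km
9: √((-0.5044·111.32)² + (-0.2660·54.63)²) = √(3152.800938 + 211.166817) = 57.9997 km
10: √((0.3304·111.32)² + (0.4946·54.63)²) = √(1352.777816 + 730.080292) = 45.6383 km
11: √((0.3111·111.32)² + (0.0333·54.63)²) = √(1199.351320 + 3.309412) = 34.6794 km
12: √((-0.2211·111.32)² + (-0.5165·54.63)²) = √(605.792484 + 796.164947) = 37.4427 km
13: √((0.9111·111.32)² + (0.3944·54.63)²) = √(10286.757185 + 464.233219) = 103.6870 km
14: √((-0.4983·111.32)² + (-0.8901·54.63)²) = √(3077.004771 + 2364.503728) = 73.7666 km
15: √((-0.4110·111.32)² + (-0.8030·54.63)²) = √(2093.293086 + 1924.391773) = 63.3852 km
Sorted: 7 (11.3339 km) < 8 (33.2226 km) < 11 (34.6794 km) < 12 (37.4427 km) < …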